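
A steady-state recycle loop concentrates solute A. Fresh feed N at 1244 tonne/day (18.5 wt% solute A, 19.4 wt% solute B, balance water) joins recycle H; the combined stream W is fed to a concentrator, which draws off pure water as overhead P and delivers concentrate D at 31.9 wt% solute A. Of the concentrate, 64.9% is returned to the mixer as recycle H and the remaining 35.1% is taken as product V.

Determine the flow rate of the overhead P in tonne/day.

522.6 tonne/day

Overall solute A balance (none leaves overhead): solute A in fresh feed = solute A in product, i.e. 1244×0.185 = (1−0.649)·D·0.319.
D = 230.14/(0.319×0.351) = 2055.4 tonne/day.
Recycle H = 0.649×2055.4 = 1333.9 tonne/day.
Combined feed W = 1244 + 1333.9 = 2577.9 tonne/day.
Overhead P = W − D = 2577.9 − 2055.4 = 522.56 tonne/day.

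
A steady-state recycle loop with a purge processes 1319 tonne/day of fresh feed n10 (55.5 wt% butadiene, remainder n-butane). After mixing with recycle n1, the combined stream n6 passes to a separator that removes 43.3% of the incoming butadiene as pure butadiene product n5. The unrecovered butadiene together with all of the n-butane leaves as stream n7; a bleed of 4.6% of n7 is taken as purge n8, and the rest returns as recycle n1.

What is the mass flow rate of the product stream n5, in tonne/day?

690.5 tonne/day

butadiene in n6: m_A = 1319×0.555 + (1−0.046)·(1−0.433)·m_A, so m_A = 732.05/0.4591 = 1594.6 tonne/day.
Product n5 = 0.433×1594.6 = 690.46 tonne/day.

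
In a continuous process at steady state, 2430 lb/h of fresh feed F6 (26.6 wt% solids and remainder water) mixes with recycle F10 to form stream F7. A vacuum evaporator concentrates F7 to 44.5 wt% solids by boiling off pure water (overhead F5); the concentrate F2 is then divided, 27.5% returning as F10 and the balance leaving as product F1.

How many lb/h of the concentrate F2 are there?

2004 lb/h

Overall solids balance (none leaves overhead): solids in fresh feed = solids in product, i.e. 2430×0.266 = (1−0.275)·F2·0.445.
F2 = 646.38/(0.445×0.725) = 2003.5 lb/h.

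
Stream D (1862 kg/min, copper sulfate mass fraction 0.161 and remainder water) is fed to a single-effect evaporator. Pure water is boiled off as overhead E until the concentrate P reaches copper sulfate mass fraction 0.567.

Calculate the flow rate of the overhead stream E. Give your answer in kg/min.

1333 kg/min

copper sulfate is conserved: 1862×0.161 = 299.78 kg/min all reports to the concentrate.
Concentrate = 299.78/(target fraction) = 528.72 kg/min.
Overhead = 1862 − 528.72 = 1333.3 kg/min.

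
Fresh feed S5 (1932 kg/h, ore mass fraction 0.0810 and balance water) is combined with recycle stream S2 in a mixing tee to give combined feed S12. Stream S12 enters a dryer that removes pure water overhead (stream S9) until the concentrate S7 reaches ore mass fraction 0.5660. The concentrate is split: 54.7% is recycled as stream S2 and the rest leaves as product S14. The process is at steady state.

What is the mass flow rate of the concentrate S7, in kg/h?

Overall ore balance (none leaves overhead): ore in fresh feed = ore in product, i.e. 1932×0.081 = (1−0.547)·S7·0.566.
S7 = 156.49/(0.566×0.453) = 610.35 kg/h.

610.3 kg/h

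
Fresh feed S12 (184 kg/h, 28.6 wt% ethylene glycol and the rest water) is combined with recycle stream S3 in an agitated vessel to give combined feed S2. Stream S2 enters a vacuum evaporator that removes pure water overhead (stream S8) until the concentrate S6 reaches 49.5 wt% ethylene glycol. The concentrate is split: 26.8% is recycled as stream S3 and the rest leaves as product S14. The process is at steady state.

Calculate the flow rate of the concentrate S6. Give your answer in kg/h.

Overall ethylene glycol balance (none leaves overhead): ethylene glycol in fresh feed = ethylene glycol in product, i.e. 184×0.286 = (1−0.268)·S6·0.495.
S6 = 52.624/(0.495×0.732) = 145.23 kg/h.

145.2 kg/h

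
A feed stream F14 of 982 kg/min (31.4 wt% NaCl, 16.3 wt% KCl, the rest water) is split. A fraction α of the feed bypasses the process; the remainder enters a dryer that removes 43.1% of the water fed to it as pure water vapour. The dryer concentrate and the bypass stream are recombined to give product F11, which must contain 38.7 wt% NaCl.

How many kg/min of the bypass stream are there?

All 982×0.314 = 308.35 kg/min of NaCl reaches F11, so F11 = 308.35/0.387 = 796.76 kg/min and vapour = 185.24 kg/min.
The evaporator receives (1−α)·982 of feed at 0.523 water and removes 0.431 of that water:
0.431×0.523×(1−α)×982 = 185.24
(1−α) = 185.24/221.36 = 0.8368;  α = 0.1632.
Bypass flow = 0.1632×982 = 160.24 kg/min.

160.2 kg/min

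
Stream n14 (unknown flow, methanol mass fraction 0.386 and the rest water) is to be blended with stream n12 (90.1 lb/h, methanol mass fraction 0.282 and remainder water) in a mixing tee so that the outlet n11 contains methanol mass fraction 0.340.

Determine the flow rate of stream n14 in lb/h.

113.6 lb/h

Let n14 be the unknown flow. Total out = 90.1 + n14.
methanol balance: 25.408 + 0.386·n14 = 0.340·(90.1 + n14)
(0.386 − 0.340)·n14 = 0.340×90.1 − 25.408 = 5.2258
n14 = 5.2258 / 0.046 = 113.6 lb/h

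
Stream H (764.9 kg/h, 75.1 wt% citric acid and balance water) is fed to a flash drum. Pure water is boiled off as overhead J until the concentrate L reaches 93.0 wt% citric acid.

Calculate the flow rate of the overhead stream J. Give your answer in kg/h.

citric acid is conserved: 764.9×0.751 = 574.44 kg/h all reports to the concentrate.
Concentrate = 574.44/(target fraction) = 617.68 kg/h.
Overhead = 764.9 − 617.68 = 147.22 kg/h.

147.2 kg/h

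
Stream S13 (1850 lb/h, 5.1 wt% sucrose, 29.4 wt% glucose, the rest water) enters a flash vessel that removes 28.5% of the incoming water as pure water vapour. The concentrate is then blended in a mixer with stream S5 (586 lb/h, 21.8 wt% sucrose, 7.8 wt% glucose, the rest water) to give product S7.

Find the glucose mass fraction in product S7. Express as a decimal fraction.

Vapour removed = 0.285×0.655×1850 = 345.35 lb/h; concentrate = 1504.7 lb/h.
glucose reaching the mixer = 543.9 (from concentrate) + 586×0.078 = 589.61 lb/h.
Product flow = 1504.7 + 586 = 2090.7 lb/h; glucose fraction = 0.2820.

0.2820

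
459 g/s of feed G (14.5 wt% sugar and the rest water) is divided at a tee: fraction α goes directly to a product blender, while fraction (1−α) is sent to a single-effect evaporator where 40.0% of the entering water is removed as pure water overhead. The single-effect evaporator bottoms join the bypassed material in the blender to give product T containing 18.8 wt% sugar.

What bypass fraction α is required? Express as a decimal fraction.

0.331

All 459×0.145 = 66.555 g/s of sugar reaches T, so T = 66.555/0.188 = 354.02 g/s and vapour = 104.98 g/s.
The evaporator receives (1−α)·459 of feed at 0.855 water and removes 0.400 of that water:
0.400×0.855×(1−α)×459 = 104.98
(1−α) = 104.98/156.98 = 0.6688;  α = 0.3312.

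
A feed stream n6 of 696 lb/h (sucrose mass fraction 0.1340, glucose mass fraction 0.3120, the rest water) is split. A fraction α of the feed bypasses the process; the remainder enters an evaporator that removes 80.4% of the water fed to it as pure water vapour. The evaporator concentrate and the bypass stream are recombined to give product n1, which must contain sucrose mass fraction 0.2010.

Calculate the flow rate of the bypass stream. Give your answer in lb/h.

All 696×0.134 = 93.264 lb/h of sucrose reaches n1, so n1 = 93.264/0.201 = 464 lb/h and vapour = 232 lb/h.
The evaporator receives (1−α)·696 of feed at 0.554 water and removes 0.804 of that water:
0.804×0.554×(1−α)×696 = 232
(1−α) = 232/310.01 = 0.7484;  α = 0.2516.
Bypass flow = 0.2516×696 = 175.14 lb/h.

175.1 lb/h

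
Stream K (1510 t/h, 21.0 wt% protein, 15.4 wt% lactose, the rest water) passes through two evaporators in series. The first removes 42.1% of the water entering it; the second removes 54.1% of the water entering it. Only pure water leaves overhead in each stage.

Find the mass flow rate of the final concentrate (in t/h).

804.9 t/h

water in feed = 1510×0.636 = 960.36 t/h.
After stage 1: water left = (1−0.421)×960.36 = 556.05; stream total = 1105.7 t/h.
After stage 2: water left = (1−0.541)×556.05 = 255.23; final concentrate = 804.87 t/h.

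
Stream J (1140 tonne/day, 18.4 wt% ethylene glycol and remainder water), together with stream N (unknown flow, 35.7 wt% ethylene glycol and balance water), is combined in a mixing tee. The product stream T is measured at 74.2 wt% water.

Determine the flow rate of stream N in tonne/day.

852.1 tonne/day

Let N be the unknown flow. Total out = 1140 + N.
water balance: 930.24 + 0.643·N = 0.742·(1140 + N)
(0.643 − 0.742)·N = 0.742×1140 − 930.24 = -84.36
N = -84.36 / -0.099 = 852.12 tonne/day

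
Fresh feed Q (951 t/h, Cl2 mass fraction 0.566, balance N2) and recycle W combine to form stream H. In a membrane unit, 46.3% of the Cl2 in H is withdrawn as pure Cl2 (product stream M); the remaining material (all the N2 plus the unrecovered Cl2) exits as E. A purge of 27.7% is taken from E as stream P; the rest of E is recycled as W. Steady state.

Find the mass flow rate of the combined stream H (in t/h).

2370 t/h

N2 enters only via Q and leaves only via the purge: 951×0.434 = 0.277×(N2 in E), and the membrane unit passes all N2, so N2 in H = N2 in E = 1490 t/h.
Cl2 in H: m_A = 951×0.566 + (1−0.277)·(1−0.463)·m_A, so m_A = 538.27/0.6117 = 879.88 t/h.
H = 879.88 + 1490 = 2369.9 t/h.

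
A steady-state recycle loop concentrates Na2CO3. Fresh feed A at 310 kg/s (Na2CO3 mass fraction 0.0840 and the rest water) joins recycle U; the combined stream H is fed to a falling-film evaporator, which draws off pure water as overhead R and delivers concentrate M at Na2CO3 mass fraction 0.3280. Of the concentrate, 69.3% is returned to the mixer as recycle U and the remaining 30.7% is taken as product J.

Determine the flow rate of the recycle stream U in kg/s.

Overall Na2CO3 balance (none leaves overhead): Na2CO3 in fresh feed = Na2CO3 in product, i.e. 310×0.084 = (1−0.693)·M·0.328.
M = 26.04/(0.328×0.307) = 258.6 kg/s.
Recycle U = 0.693×258.6 = 179.21 kg/s.

179.2 kg/s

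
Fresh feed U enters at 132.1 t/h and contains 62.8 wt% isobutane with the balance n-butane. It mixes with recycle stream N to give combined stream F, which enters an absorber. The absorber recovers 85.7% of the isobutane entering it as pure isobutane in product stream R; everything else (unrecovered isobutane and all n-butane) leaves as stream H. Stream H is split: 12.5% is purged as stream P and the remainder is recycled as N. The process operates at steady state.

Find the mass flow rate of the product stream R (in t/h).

81.26 t/h

isobutane in F: m_A = 132.1×0.628 + (1−0.125)·(1−0.857)·m_A, so m_A = 82.959/0.8749 = 94.824 t/h.
Product R = 0.857×94.824 = 81.264 t/h.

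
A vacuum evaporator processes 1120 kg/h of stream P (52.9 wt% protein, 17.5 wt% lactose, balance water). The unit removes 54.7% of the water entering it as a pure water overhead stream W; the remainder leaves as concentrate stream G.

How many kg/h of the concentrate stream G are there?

water entering = 1120×0.296 = 331.52 kg/h; overhead removed = 0.547×331.52 = 181.34 kg/h.
Concentrate = 1120 − 181.34 = 938.66 kg/h.

938.7 kg/h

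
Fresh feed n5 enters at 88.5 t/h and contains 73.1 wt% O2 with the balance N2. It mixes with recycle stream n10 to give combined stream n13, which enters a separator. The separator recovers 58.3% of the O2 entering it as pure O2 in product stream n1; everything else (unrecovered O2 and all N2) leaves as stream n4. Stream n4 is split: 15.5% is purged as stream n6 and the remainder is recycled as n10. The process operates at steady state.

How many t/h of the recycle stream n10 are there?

N2 enters only via n5 and leaves only via the purge: 88.5×0.269 = 0.155×(N2 in n4), and the separator passes all N2, so N2 in n13 = N2 in n4 = 153.59 t/h.
O2 in n13: m_A = 88.5×0.731 + (1−0.155)·(1−0.583)·m_A, so m_A = 64.694/0.6476 = 99.892 t/h.
n4 = (1−0.583)×99.892 + 153.59 = 195.25 t/h.
Recycle n10 = (1−0.155)×195.25 = 164.98 t/h.

165 t/h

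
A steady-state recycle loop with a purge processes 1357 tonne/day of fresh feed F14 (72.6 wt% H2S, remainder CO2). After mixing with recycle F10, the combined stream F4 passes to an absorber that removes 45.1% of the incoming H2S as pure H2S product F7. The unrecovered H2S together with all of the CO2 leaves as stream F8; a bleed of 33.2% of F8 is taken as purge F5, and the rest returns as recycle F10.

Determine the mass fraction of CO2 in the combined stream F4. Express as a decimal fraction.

CO2 enters only via F14 and leaves only via the purge: 1357×0.274 = 0.332×(CO2 in F8), and the absorber passes all CO2, so CO2 in F4 = CO2 in F8 = 1119.9 tonne/day.
H2S in F4: m_A = 1357×0.726 + (1−0.332)·(1−0.451)·m_A, so m_A = 985.18/0.6333 = 1555.7 tonne/day.
F4 = 1555.7 + 1119.9 = 2675.6 tonne/day.
CO2 fraction in F4 = 1119.9/2675.6 = 0.4186.

0.4186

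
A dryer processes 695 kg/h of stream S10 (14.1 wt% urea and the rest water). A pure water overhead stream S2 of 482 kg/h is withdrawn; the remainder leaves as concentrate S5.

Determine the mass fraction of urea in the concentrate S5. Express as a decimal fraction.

0.460

urea is not removed: 695×0.141 = 97.995 kg/h of urea enters S5.
Concentrate = 695 − 482 = 213 kg/h.
Mass fraction = 97.995/213 = 0.460.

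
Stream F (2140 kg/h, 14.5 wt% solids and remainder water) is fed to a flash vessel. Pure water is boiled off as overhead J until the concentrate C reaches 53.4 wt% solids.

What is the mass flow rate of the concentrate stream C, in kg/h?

581.1 kg/h

solids is conserved: 2140×0.145 = 310.3 kg/h all reports to the concentrate.
Concentrate = 310.3/(target fraction) = 581.09 kg/h.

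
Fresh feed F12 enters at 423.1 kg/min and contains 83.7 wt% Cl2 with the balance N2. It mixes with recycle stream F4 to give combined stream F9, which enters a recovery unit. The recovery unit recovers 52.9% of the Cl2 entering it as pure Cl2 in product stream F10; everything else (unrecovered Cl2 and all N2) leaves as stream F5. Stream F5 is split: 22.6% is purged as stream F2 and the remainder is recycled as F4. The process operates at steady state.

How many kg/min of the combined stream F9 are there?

862.5 kg/min

N2 enters only via F12 and leaves only via the purge: 423.1×0.163 = 0.226×(N2 in F5), and the recovery unit passes all N2, so N2 in F9 = N2 in F5 = 305.16 kg/min.
Cl2 in F9: m_A = 423.1×0.837 + (1−0.226)·(1−0.529)·m_A, so m_A = 354.13/0.6354 = 557.3 kg/min.
F9 = 557.3 + 305.16 = 862.46 kg/min.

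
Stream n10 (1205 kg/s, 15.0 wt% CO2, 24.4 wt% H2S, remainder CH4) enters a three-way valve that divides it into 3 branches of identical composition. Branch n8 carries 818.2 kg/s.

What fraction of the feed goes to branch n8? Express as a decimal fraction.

Fraction to n8 = 818.2/1205 = 0.6790.

0.679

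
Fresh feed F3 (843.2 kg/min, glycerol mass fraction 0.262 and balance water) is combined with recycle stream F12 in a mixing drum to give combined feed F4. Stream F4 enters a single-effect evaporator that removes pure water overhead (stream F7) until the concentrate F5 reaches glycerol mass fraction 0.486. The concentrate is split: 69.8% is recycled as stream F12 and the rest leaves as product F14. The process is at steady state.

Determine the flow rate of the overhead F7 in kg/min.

388.6 kg/min

Overall glycerol balance (none leaves overhead): glycerol in fresh feed = glycerol in product, i.e. 843.2×0.262 = (1−0.698)·F5·0.486.
F5 = 220.92/(0.486×0.302) = 1505.2 kg/min.
Recycle F12 = 0.698×1505.2 = 1050.6 kg/min.
Combined feed F4 = 843.2 + 1050.6 = 1893.8 kg/min.
Overhead F7 = F4 − F5 = 1893.8 − 1505.2 = 388.64 kg/min.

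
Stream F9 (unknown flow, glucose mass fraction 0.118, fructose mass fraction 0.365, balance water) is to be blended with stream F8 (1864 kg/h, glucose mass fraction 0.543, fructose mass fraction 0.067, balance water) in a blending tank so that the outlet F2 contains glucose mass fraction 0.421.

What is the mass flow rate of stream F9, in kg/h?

Let F9 be the unknown flow. Total out = 1864 + F9.
glucose balance: 1012.2 + 0.118·F9 = 0.421·(1864 + F9)
(0.118 − 0.421)·F9 = 0.421×1864 − 1012.2 = -227.41
F9 = -227.41 / -0.303 = 750.52 kg/h

750.5 kg/h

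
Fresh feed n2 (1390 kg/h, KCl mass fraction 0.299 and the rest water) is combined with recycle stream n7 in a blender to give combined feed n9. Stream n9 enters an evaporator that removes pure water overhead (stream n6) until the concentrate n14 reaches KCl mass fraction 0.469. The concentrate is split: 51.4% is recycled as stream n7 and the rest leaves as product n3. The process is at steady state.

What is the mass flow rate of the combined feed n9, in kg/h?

2327 kg/h

Overall KCl balance (none leaves overhead): KCl in fresh feed = KCl in product, i.e. 1390×0.299 = (1−0.514)·n14·0.469.
n14 = 415.61/(0.469×0.486) = 1823.4 kg/h.
Recycle n7 = 0.514×1823.4 = 937.22 kg/h.
Combined feed n9 = 1390 + 937.22 = 2327.2 kg/h.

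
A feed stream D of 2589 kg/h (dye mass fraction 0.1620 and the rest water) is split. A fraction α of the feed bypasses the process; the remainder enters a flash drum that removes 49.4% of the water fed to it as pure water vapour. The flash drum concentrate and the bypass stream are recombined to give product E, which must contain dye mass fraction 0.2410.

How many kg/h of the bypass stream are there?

All 2589×0.162 = 419.42 kg/h of dye reaches E, so E = 419.42/0.241 = 1740.3 kg/h and vapour = 848.68 kg/h.
The evaporator receives (1−α)·2589 of feed at 0.838 water and removes 0.494 of that water:
0.494×0.838×(1−α)×2589 = 848.68
(1−α) = 848.68/1071.8 = 0.7918;  α = 0.2082.
Bypass flow = 0.2082×2589 = 538.92 kg/h.

538.9 kg/h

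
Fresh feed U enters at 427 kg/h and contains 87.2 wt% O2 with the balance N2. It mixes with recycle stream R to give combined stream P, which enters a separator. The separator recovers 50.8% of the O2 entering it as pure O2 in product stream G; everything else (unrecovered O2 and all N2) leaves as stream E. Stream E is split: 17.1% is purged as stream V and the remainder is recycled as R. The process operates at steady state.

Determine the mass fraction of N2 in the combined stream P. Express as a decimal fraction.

N2 enters only via U and leaves only via the purge: 427×0.128 = 0.171×(N2 in E), and the separator passes all N2, so N2 in P = N2 in E = 319.63 kg/h.
O2 in P: m_A = 427×0.872 + (1−0.171)·(1−0.508)·m_A, so m_A = 372.34/0.5921 = 628.82 kg/h.
P = 628.82 + 319.63 = 948.44 kg/h.
N2 fraction in P = 319.63/948.44 = 0.3370.

0.3370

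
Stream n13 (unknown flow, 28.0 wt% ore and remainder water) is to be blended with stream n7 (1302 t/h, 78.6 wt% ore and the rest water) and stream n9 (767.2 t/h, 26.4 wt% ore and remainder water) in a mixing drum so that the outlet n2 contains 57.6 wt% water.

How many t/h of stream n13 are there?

2421 t/h

Let n13 be the unknown flow. Total out = 2069.2 + n13.
water balance: 843.29 + 0.720·n13 = 0.576·(2069.2 + n13)
(0.720 − 0.576)·n13 = 0.576×2069.2 − 843.29 = 348.57
n13 = 348.57 / 0.144 = 2420.6 t/h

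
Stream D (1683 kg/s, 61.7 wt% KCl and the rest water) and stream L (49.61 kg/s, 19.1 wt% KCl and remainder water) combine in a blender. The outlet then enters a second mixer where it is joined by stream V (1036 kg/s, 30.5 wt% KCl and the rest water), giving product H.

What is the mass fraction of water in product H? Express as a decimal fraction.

Overall, product flow = 2768.6 kg/s.
water in = 1683×0.383 + 49.61×0.809 + 1036×0.695 = 1404.7 kg/s.
water fraction in H = 0.507.

0.507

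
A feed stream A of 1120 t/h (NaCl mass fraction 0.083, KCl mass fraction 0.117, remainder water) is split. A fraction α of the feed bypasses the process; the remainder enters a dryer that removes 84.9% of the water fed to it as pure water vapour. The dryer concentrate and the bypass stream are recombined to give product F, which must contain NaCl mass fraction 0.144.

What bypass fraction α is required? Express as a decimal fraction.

All 1120×0.083 = 92.96 t/h of NaCl reaches F, so F = 92.96/0.144 = 645.56 t/h and vapour = 474.44 t/h.
The evaporator receives (1−α)·1120 of feed at 0.800 water and removes 0.849 of that water:
0.849×0.800×(1−α)×1120 = 474.44
(1−α) = 474.44/760.7 = 0.6237;  α = 0.3763.

0.376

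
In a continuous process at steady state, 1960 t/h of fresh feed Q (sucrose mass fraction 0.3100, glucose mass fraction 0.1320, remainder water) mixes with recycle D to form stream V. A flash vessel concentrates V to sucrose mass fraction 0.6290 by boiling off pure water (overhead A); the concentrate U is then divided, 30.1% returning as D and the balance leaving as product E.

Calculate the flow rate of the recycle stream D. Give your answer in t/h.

Overall sucrose balance (none leaves overhead): sucrose in fresh feed = sucrose in product, i.e. 1960×0.310 = (1−0.301)·U·0.629.
U = 607.6/(0.629×0.699) = 1381.9 t/h.
Recycle D = 0.301×1381.9 = 415.96 t/h.

416 t/h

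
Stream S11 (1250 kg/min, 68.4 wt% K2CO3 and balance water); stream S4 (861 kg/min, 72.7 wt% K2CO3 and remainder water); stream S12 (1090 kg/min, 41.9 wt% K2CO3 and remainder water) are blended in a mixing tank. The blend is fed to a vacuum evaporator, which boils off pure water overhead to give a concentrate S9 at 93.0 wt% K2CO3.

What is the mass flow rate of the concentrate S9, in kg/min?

K2CO3 entering = 1250×0.684 + 861×0.727 + 1090×0.419 = 1937.7 kg/min.
All K2CO3 reports to S9, so S9 = 1937.7/0.930 = 2083.5 kg/min.

2084 kg/min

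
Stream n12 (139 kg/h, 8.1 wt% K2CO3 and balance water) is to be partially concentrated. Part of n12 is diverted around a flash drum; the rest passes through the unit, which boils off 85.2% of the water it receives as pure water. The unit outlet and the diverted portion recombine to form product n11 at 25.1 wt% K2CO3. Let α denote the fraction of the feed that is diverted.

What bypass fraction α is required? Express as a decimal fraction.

All 139×0.081 = 11.259 kg/h of K2CO3 reaches n11, so n11 = 11.259/0.251 = 44.857 kg/h and vapour = 94.143 kg/h.
The evaporator receives (1−α)·139 of feed at 0.919 water and removes 0.852 of that water:
0.852×0.919×(1−α)×139 = 94.143
(1−α) = 94.143/108.84 = 0.8650;  α = 0.1350.

0.135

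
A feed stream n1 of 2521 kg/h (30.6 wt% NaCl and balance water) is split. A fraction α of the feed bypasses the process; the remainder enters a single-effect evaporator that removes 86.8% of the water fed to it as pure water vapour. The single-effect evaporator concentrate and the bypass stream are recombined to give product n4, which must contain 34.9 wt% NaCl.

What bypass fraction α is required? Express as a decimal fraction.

0.795

All 2521×0.306 = 771.43 kg/h of NaCl reaches n4, so n4 = 771.43/0.349 = 2210.4 kg/h and vapour = 310.61 kg/h.
The evaporator receives (1−α)·2521 of feed at 0.694 water and removes 0.868 of that water:
0.868×0.694×(1−α)×2521 = 310.61
(1−α) = 310.61/1518.6 = 0.2045;  α = 0.7955.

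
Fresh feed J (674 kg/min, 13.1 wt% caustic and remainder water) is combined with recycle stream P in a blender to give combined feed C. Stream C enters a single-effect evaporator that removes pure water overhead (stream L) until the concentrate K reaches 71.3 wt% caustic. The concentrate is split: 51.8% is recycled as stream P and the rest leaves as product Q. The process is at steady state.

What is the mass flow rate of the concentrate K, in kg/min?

256.9 kg/min

Overall caustic balance (none leaves overhead): caustic in fresh feed = caustic in product, i.e. 674×0.131 = (1−0.518)·K·0.713.
K = 88.294/(0.713×0.482) = 256.92 kg/min.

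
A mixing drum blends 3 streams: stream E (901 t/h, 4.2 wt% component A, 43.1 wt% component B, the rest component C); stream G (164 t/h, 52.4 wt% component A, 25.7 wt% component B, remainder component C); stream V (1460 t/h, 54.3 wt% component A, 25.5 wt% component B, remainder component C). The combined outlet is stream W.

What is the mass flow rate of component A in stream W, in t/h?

916.6 t/h

component A out = component A in = 901×0.042 + 164×0.524 + 1460×0.543 = 916.56 t/h.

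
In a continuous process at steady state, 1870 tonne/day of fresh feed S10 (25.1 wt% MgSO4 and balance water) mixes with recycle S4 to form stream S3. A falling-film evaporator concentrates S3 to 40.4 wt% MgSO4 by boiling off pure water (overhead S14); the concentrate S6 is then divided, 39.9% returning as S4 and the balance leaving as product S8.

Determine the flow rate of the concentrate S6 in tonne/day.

1933 tonne/day

Overall MgSO4 balance (none leaves overhead): MgSO4 in fresh feed = MgSO4 in product, i.e. 1870×0.251 = (1−0.399)·S6·0.404.
S6 = 469.37/(0.404×0.601) = 1933.1 tonne/day.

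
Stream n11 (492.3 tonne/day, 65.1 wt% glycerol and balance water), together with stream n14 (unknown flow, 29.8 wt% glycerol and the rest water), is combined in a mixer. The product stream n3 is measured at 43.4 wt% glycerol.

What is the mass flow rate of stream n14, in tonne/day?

Let n14 be the unknown flow. Total out = 492.3 + n14.
glycerol balance: 320.49 + 0.298·n14 = 0.434·(492.3 + n14)
(0.298 − 0.434)·n14 = 0.434×492.3 − 320.49 = -106.83
n14 = -106.83 / -0.136 = 785.51 tonne/day

785.5 tonne/day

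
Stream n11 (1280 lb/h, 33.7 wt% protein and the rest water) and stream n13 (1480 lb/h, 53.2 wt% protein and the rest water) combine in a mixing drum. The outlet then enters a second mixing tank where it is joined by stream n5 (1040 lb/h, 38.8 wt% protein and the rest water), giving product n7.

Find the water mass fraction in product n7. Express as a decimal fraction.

0.573

Overall, product flow = 3800 lb/h.
water in = 1280×0.663 + 1480×0.468 + 1040×0.612 = 2177.8 lb/h.
water fraction in n7 = 0.573.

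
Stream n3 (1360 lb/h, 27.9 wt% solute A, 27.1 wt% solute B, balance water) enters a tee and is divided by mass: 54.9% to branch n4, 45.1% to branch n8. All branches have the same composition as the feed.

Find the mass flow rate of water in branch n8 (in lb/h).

Branch n8 total = 0.451×1360 = 613.36 lb/h.
water in n8 = 0.450×613.36 = 276.01 lb/h.

276 lb/h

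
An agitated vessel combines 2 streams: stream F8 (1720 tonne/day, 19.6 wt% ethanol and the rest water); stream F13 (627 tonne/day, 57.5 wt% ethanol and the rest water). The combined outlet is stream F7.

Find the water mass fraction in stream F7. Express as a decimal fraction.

0.703

Total flow out = 1720 + 627 = 2347 tonne/day.
water in = 1720×0.804 + 627×0.425 = 1649.4 tonne/day.
water mass fraction in F7 = 1649.4/2347 = 0.703.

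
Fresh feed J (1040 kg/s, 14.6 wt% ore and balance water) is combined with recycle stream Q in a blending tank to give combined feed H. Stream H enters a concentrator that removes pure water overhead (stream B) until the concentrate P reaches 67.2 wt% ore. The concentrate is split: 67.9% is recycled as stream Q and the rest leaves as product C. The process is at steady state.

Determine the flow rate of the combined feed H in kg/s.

Overall ore balance (none leaves overhead): ore in fresh feed = ore in product, i.e. 1040×0.146 = (1−0.679)·P·0.672.
P = 151.84/(0.672×0.321) = 703.9 kg/s.
Recycle Q = 0.679×703.9 = 477.95 kg/s.
Combined feed H = 1040 + 477.95 = 1517.9 kg/s.

1518 kg/s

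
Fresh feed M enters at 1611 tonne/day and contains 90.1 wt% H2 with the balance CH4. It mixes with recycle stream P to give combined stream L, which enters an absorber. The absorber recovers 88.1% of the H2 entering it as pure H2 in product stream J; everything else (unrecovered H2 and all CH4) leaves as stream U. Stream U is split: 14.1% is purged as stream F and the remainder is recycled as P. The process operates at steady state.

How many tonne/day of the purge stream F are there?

CH4 enters only via M and leaves only via the purge: 1611×0.099 = 0.141×(CH4 in U), and the absorber passes all CH4, so CH4 in L = CH4 in U = 1131.1 tonne/day.
H2 in L: m_A = 1611×0.901 + (1−0.141)·(1−0.881)·m_A, so m_A = 1451.5/0.8978 = 1616.8 tonne/day.
U = (1−0.881)×1616.8 + 1131.1 = 1323.5 tonne/day.
Purge F = 0.141×1323.5 = 186.62 tonne/day.

186.6 tonne/day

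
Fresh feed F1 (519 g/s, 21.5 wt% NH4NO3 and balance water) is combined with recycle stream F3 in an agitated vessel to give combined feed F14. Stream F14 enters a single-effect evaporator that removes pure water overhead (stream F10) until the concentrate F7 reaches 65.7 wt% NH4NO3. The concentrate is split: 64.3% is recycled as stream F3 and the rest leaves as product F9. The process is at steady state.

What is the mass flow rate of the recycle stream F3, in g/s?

Overall NH4NO3 balance (none leaves overhead): NH4NO3 in fresh feed = NH4NO3 in product, i.e. 519×0.215 = (1−0.643)·F7·0.657.
F7 = 111.58/(0.657×0.357) = 475.74 g/s.
Recycle F3 = 0.643×475.74 = 305.9 g/s.

305.9 g/s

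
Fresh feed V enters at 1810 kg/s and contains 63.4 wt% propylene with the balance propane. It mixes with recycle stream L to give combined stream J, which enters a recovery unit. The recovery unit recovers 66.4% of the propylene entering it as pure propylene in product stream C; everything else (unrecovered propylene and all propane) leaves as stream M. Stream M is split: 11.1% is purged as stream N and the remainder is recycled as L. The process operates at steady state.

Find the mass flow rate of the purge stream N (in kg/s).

propane enters only via V and leaves only via the purge: 1810×0.366 = 0.111×(propane in M), and the recovery unit passes all propane, so propane in J = propane in M = 5968.1 kg/s.
propylene in J: m_A = 1810×0.634 + (1−0.111)·(1−0.664)·m_A, so m_A = 1147.5/0.7013 = 1636.3 kg/s.
M = (1−0.664)×1636.3 + 5968.1 = 6517.9 kg/s.
Purge N = 0.111×6517.9 = 723.49 kg/s.

723.5 kg/s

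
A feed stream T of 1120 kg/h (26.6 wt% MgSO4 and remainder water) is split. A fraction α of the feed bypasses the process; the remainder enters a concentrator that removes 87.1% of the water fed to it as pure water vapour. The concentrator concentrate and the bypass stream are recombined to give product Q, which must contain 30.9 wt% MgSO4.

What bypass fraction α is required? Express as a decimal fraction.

0.782

All 1120×0.266 = 297.92 kg/h of MgSO4 reaches Q, so Q = 297.92/0.309 = 964.14 kg/h and vapour = 155.86 kg/h.
The evaporator receives (1−α)·1120 of feed at 0.734 water and removes 0.871 of that water:
0.871×0.734×(1−α)×1120 = 155.86
(1−α) = 155.86/716.03 = 0.2177;  α = 0.7823.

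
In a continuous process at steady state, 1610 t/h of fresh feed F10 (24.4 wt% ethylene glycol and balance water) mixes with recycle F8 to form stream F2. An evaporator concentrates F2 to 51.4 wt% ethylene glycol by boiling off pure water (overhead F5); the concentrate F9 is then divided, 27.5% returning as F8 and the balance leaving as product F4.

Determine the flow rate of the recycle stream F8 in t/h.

Overall ethylene glycol balance (none leaves overhead): ethylene glycol in fresh feed = ethylene glycol in product, i.e. 1610×0.244 = (1−0.275)·F9·0.514.
F9 = 392.84/(0.514×0.725) = 1054.2 t/h.
Recycle F8 = 0.275×1054.2 = 289.9 t/h.

289.9 t/h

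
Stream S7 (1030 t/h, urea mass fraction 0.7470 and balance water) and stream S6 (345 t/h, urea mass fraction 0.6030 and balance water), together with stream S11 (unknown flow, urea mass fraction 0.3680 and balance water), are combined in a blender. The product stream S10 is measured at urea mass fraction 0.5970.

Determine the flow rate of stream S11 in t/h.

683.7 t/h

Let S11 be the unknown flow. Total out = 1375 + S11.
urea balance: 977.44 + 0.368·S11 = 0.597·(1375 + S11)
(0.368 − 0.597)·S11 = 0.597×1375 − 977.44 = -156.57
S11 = -156.57 / -0.229 = 683.71 t/h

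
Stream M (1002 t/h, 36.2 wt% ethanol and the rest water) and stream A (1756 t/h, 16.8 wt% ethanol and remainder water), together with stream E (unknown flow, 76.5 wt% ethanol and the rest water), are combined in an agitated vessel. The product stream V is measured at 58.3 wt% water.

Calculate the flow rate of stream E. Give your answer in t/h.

1415 t/h

Let E be the unknown flow. Total out = 2758 + E.
water balance: 2100.3 + 0.235·E = 0.583·(2758 + E)
(0.235 − 0.583)·E = 0.583×2758 − 2100.3 = -492.35
E = -492.35 / -0.348 = 1414.8 t/h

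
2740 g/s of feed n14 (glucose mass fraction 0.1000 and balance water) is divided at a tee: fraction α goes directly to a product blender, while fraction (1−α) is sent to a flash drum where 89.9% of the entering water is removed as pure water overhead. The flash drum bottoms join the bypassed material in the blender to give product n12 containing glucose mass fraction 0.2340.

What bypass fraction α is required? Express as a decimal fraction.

0.292

All 2740×0.100 = 274 g/s of glucose reaches n12, so n12 = 274/0.234 = 1170.9 g/s and vapour = 1569.1 g/s.
The evaporator receives (1−α)·2740 of feed at 0.900 water and removes 0.899 of that water:
0.899×0.900×(1−α)×2740 = 1569.1
(1−α) = 1569.1/2216.9 = 0.7078;  α = 0.2922.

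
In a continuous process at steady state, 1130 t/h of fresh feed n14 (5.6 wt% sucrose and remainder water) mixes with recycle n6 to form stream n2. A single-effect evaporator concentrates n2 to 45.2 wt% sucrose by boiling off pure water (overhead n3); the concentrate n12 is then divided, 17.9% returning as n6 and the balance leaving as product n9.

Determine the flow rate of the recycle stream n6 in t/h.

30.52 t/h

Overall sucrose balance (none leaves overhead): sucrose in fresh feed = sucrose in product, i.e. 1130×0.056 = (1−0.179)·n12·0.452.
n12 = 63.28/(0.452×0.821) = 170.52 t/h.
Recycle n6 = 0.179×170.52 = 30.524 t/h.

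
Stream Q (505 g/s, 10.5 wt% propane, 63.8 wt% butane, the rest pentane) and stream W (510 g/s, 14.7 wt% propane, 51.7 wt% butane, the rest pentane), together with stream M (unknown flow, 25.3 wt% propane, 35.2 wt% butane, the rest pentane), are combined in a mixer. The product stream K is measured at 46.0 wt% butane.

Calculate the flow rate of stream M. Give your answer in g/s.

Let M be the unknown flow. Total out = 1015 + M.
butane balance: 585.86 + 0.352·M = 0.460·(1015 + M)
(0.352 − 0.460)·M = 0.460×1015 − 585.86 = -118.96
M = -118.96 / -0.108 = 1101.5 g/s

1101 g/s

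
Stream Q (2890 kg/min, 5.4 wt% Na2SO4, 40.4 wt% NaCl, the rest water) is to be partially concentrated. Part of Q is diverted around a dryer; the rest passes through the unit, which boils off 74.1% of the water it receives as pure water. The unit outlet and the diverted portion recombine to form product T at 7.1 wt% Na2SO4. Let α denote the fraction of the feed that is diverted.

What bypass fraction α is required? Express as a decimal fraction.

0.404

All 2890×0.054 = 156.06 kg/min of Na2SO4 reaches T, so T = 156.06/0.071 = 2198 kg/min and vapour = 691.97 kg/min.
The evaporator receives (1−α)·2890 of feed at 0.542 water and removes 0.741 of that water:
0.741×0.542×(1−α)×2890 = 691.97
(1−α) = 691.97/1160.7 = 0.5962;  α = 0.4038.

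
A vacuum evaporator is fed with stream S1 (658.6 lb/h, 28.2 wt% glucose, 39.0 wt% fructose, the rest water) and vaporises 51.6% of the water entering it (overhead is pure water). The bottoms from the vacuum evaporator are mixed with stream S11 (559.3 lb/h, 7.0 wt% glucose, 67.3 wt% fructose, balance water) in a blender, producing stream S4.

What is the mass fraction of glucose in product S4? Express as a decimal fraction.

Vapour removed = 0.516×0.328×658.6 = 111.47 lb/h; concentrate = 547.13 lb/h.
glucose reaching the mixer = 185.73 (from concentrate) + 559.3×0.070 = 224.88 lb/h.
Product flow = 547.13 + 559.3 = 1106.4 lb/h; glucose fraction = 0.203.

0.203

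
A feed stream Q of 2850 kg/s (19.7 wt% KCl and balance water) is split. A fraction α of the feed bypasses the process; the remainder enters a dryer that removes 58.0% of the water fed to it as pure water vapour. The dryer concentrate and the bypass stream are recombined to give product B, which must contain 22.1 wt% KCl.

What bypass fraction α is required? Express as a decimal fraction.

All 2850×0.197 = 561.45 kg/s of KCl reaches B, so B = 561.45/0.221 = 2540.5 kg/s and vapour = 309.5 kg/s.
The evaporator receives (1−α)·2850 of feed at 0.803 water and removes 0.580 of that water:
0.580×0.803×(1−α)×2850 = 309.5
(1−α) = 309.5/1327.4 = 0.2332;  α = 0.7668.

0.767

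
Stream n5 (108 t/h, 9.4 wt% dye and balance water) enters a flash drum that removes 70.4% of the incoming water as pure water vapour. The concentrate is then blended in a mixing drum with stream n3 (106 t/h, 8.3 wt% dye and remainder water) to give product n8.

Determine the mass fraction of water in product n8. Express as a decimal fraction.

Vapour removed = 0.704×0.906×108 = 68.885 t/h; concentrate = 39.115 t/h.
water reaching the mixer = 28.963 (from concentrate) + 106×0.917 = 126.17 t/h.
Product flow = 39.115 + 106 = 145.12 t/h; water fraction = 0.8694.

0.8694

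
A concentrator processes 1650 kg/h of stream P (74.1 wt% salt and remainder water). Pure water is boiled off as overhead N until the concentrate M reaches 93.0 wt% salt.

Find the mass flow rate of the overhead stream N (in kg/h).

335.3 kg/h

salt is conserved: 1650×0.741 = 1222.7 kg/h all reports to the concentrate.
Concentrate = 1222.7/(target fraction) = 1314.7 kg/h.
Overhead = 1650 − 1314.7 = 335.32 kg/h.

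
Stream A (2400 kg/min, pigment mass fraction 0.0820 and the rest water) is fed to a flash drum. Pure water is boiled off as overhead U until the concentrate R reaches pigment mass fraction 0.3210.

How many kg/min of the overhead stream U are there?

pigment is conserved: 2400×0.082 = 196.8 kg/min all reports to the concentrate.
Concentrate = 196.8/(target fraction) = 613.08 kg/min.
Overhead = 2400 − 613.08 = 1786.9 kg/min.

1787 kg/min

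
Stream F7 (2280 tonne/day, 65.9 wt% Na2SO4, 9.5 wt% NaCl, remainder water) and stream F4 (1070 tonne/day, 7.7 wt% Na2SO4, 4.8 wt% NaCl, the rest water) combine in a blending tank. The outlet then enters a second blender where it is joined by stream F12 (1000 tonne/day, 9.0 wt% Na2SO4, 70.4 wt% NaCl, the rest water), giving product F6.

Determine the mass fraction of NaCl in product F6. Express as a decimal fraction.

0.2234

Overall, product flow = 4350 tonne/day.
NaCl in = 2280×0.095 + 1070×0.048 + 1000×0.704 = 971.96 tonne/day.
NaCl fraction in F6 = 0.2234.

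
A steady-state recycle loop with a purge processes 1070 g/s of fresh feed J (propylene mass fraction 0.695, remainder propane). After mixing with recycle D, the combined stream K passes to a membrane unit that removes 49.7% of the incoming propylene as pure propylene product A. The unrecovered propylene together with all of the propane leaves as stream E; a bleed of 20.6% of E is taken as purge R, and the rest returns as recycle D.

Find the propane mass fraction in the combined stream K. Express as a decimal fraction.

0.561

propane enters only via J and leaves only via the purge: 1070×0.305 = 0.206×(propane in E), and the membrane unit passes all propane, so propane in K = propane in E = 1584.2 g/s.
propylene in K: m_A = 1070×0.695 + (1−0.206)·(1−0.497)·m_A, so m_A = 743.65/0.6006 = 1238.1 g/s.
K = 1238.1 + 1584.2 = 2822.4 g/s.
propane fraction in K = 1584.2/2822.4 = 0.561.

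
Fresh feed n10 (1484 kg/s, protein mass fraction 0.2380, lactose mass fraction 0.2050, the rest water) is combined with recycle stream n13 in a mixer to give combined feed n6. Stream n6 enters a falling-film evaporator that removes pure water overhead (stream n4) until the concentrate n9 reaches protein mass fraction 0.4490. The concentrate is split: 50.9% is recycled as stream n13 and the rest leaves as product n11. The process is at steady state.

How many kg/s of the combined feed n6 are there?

Overall protein balance (none leaves overhead): protein in fresh feed = protein in product, i.e. 1484×0.238 = (1−0.509)·n9·0.449.
n9 = 353.19/(0.449×0.491) = 1602.1 kg/s.
Recycle n13 = 0.509×1602.1 = 815.46 kg/s.
Combined feed n6 = 1484 + 815.46 = 2299.5 kg/s.

2299 kg/s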